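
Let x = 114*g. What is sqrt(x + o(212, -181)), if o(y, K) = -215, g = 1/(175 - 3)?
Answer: I*sqrt(1585238)/86 ≈ 14.64*I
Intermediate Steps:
g = 1/172 ≈ 0.0058140
x = 57/86 (x = 114*(1/172) = 57/86 ≈ 0.66279)
sqrt(x + o(212, -181)) = sqrt(57/86 - 215) = sqrt(-18433/86) = I*sqrt(1585238)/86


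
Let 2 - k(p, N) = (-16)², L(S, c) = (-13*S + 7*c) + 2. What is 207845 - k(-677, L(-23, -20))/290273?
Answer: 60331791939/290273 ≈ 2.0785e+5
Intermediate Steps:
L(S, c) = 2 - 13*S + 7*c
k(p, N) = -254 (k(p, N) = 2 - 1*(-16)² = 2 - 1*256 = 2 - 256 = -254)
207845 - k(-677, L(-23, -20))/290273 = 207845 - (-254)/290273 = 207845 - 1*(-254/290273) = 207845 + 254/290273 = 60331791939/290273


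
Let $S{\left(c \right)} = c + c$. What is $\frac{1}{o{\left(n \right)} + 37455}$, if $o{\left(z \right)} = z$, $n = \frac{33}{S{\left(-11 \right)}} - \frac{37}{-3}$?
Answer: $\frac{6}{224795} \approx 2.6691 \cdot 10^{-5}$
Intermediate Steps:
$S{\left(c \right)} = 2 c$
$n = \frac{65}{6}$ ($n = \frac{33}{2 \left(-11\right)} - \frac{37}{-3} = \frac{33}{-22} - - \frac{37}{3} = 33 \left(- \frac{1}{22}\right) + \frac{37}{3} = - \frac{3}{2} + \frac{37}{3} = \frac{65}{6} \approx 10.833$)
$\frac{1}{o{\left(n \right)} + 37455} = \frac{1}{\frac{65}{6} + 37455} = \frac{1}{\frac{224795}{6}} = \frac{6}{224795}$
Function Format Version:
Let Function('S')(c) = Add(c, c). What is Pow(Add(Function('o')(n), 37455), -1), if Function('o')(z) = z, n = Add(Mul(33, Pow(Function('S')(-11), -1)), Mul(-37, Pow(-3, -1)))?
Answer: Rational(6, 224795) ≈ 2.6691e-5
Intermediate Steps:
Function('S')(c) = Mul(2, c)
n = Rational(65, 6) (n = Add(Mul(33, Pow(Mul(2, -11), -1)), Mul(-37, Pow(-3, -1))) = Add(Mul(33, Pow(-22, -1)), Mul(-37, Rational(-1, 3))) = Add(Mul(33, Rational(-1, 22)), Rational(37, 3)) = Add(Rational(-3, 2), Rational(37, 3)) = Rational(65, 6) ≈ 10.833)
Pow(Add(Function('o')(n), 37455), -1) = Pow(Add(Rational(65, 6), 37455), -1) = Pow(Rational(224795, 6), -1) = Rational(6, 224795)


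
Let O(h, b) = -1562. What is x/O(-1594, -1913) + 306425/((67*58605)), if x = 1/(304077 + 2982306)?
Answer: 34955127037867/447915575055058 ≈ 0.078040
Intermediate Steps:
x = 1/3286383 ≈ 3.0429e-7
x/O(-1594, -1913) + 306425/((67*58605)) = (1/3286383)/(-1562) + 306425/((67*58605)) = (1/3286383)*(-1/1562) + 306425/3926535 = -1/5133330246 + 306425*(1/3926535) = -1/5133330246 + 61285/785307 = 34955127037867/447915575055058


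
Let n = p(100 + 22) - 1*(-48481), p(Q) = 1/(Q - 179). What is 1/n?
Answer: 57/2763416 ≈ 2.0627e-5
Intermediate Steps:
p(Q) = 1/(-179 + Q)
n = 2763416/57 (n = 1/(-179 + (100 + 22)) - 1*(-48481) = 1/(-179 + 122) + 48481 = 1/(-57) + 48481 = -1/57 + 48481 = 2763416/57 ≈ 48481.)
1/n = 1/(2763416/57) = 57/2763416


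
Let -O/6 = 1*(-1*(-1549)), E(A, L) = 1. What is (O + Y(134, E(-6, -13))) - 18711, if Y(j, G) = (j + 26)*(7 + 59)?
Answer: -17445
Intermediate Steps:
Y(j, G) = 1716 + 66*j (Y(j, G) = (26 + j)*66 = 1716 + 66*j)
O = -9294 (O = -6*(-1*(-1549)) = -6*1549 = -9294)
(O + Y(134, E(-6, -13))) - 18711 = (-9294 + (1716 + 66*134)) - 18711 = (-9294 + (1716 + 8844)) - 18711 = (-9294 + 10560) - 18711 = 1266 - 18711 = -17445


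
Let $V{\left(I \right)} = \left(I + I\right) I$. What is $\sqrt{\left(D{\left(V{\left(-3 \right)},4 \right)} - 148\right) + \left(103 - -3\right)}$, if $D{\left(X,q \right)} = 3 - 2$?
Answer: $i \sqrt{41} \approx 6.4031 i$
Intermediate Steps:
$V{\left(I \right)} = 2 I^{2}$ ($V{\left(I \right)} = 2 I I = 2 I^{2}$)
$D{\left(X,q \right)} = 1$ ($D{\left(X,q \right)} = 3 - 2 = 1$)
$\sqrt{\left(D{\left(V{\left(-3 \right)},4 \right)} - 148\right) + \left(103 - -3\right)} = \sqrt{\left(1 - 148\right) + \left(103 - -3\right)} = \sqrt{-147 + \left(103 + 3\right)} = \sqrt{-147 + 106} = \sqrt{-41} = i \sqrt{41}$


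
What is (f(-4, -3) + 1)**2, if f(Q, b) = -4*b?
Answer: 169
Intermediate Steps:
(f(-4, -3) + 1)**2 = (-4*(-3) + 1)**2 = (12 + 1)**2 = 13**2 = 169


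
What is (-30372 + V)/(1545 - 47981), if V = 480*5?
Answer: 6993/11609 ≈ 0.60238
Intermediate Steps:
V = 2400
(-30372 + V)/(1545 - 47981) = (-30372 + 2400)/(1545 - 47981) = -27972/(-46436) = -27972*(-1/46436) = 6993/11609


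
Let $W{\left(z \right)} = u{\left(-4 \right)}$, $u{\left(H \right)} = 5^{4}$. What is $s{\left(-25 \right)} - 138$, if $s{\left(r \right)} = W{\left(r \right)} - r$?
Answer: $512$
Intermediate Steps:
$u{\left(H \right)} = 625$
$W{\left(z \right)} = 625$
$s{\left(r \right)} = 625 - r$
$s{\left(-25 \right)} - 138 = \left(625 - -25\right) - 138 = \left(625 + 25\right) - 138 = 650 - 138 = 512$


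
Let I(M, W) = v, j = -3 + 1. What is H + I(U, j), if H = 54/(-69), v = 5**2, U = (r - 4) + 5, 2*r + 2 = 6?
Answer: 557/23 ≈ 24.217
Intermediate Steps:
r = 2 (r = -1 + (1/2)*6 = -1 + 3 = 2)
j = -2
U = 3 (U = (2 - 4) + 5 = -2 + 5 = 3)
v = 25
I(M, W) = 25
H = -18/23 (H = 54*(-1/69) = -18/23 ≈ -0.78261)
H + I(U, j) = -18/23 + 25 = 557/23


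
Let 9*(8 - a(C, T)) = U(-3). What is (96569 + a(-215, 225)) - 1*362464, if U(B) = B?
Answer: -797660/3 ≈ -2.6589e+5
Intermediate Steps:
a(C, T) = 25/3 (a(C, T) = 8 - ⅑*(-3) = 8 + ⅓ = 25/3)
(96569 + a(-215, 225)) - 1*362464 = (96569 + 25/3) - 1*362464 = 289732/3 - 362464 = -797660/3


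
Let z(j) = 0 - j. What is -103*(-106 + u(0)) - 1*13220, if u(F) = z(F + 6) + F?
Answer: -1684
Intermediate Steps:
z(j) = -j
u(F) = -6 (u(F) = -(F + 6) + F = -(6 + F) + F = (-6 - F) + F = -6)
-103*(-106 + u(0)) - 1*13220 = -103*(-106 - 6) - 1*13220 = -103*(-112) - 13220 = 11536 - 13220 = -1684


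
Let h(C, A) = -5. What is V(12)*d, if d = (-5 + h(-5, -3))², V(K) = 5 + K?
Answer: 1700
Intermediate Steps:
d = 100 (d = (-5 - 5)² = (-10)² = 100)
V(12)*d = (5 + 12)*100 = 17*100 = 1700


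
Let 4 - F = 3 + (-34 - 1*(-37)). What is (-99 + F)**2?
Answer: 10201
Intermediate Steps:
F = -2 (F = 4 - (3 + (-34 - 1*(-37))) = 4 - (3 + (-34 + 37)) = 4 - (3 + 3) = 4 - 1*6 = 4 - 6 = -2)
(-99 + F)**2 = (-99 - 2)**2 = (-101)**2 = 10201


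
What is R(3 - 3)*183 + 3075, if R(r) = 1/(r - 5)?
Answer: 15192/5 ≈ 3038.4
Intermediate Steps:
R(r) = 1/(-5 + r)
R(3 - 3)*183 + 3075 = 183/(-5 + (3 - 3)) + 3075 = 183/(-5 + 0) + 3075 = 183/(-5) + 3075 = -⅕*183 + 3075 = -183/5 + 3075 = 15192/5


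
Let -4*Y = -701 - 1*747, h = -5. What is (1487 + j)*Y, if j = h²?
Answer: 547344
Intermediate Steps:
j = 25 (j = (-5)² = 25)
Y = 362 (Y = -(-701 - 1*747)/4 = -(-701 - 747)/4 = -¼*(-1448) = 362)
(1487 + j)*Y = (1487 + 25)*362 = 1512*362 = 547344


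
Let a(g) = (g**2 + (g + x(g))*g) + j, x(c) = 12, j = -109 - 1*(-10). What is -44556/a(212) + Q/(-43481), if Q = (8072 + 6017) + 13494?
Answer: -4484160575/4014731173 ≈ -1.1169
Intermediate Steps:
j = -99 (j = -109 + 10 = -99)
a(g) = -99 + g**2 + g*(12 + g) (a(g) = (g**2 + (g + 12)*g) - 99 = (g**2 + (12 + g)*g) - 99 = (g**2 + g*(12 + g)) - 99 = -99 + g**2 + g*(12 + g))
Q = 27583 (Q = 14089 + 13494 = 27583)
-44556/a(212) + Q/(-43481) = -44556/(-99 + 2*212**2 + 12*212) + 27583/(-43481) = -44556/(-99 + 2*44944 + 2544) + 27583*(-1/43481) = -44556/(-99 + 89888 + 2544) - 27583/43481 = -44556/92333 - 27583/43481 = -4484160575/4014731173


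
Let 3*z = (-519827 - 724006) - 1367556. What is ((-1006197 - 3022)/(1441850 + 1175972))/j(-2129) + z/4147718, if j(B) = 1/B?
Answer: 2227405301767908/2714496857549 ≈ 820.56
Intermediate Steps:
z = -870463 (z = ((-519827 - 724006) - 1367556)/3 = (-1243833 - 1367556)/3 = (⅓)*(-2611389) = -870463)
((-1006197 - 3022)/(1441850 + 1175972))/j(-2129) + z/4147718 = ((-1006197 - 3022)/(1441850 + 1175972))/(1/(-2129)) - 870463/4147718 = (-1009219/2617822)/(-1/2129) - 870463*1/4147718 = -1009219*1/2617822*(-2129) - 870463/4147718 = -1009219/2617822*(-2129) - 870463/4147718 = 2148627251/2617822 - 870463/4147718 = 2227405301767908/2714496857549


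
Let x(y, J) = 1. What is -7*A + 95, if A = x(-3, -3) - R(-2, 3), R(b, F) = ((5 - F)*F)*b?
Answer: 4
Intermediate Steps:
R(b, F) = F*b*(5 - F) (R(b, F) = (F*(5 - F))*b = F*b*(5 - F))
A = 13 (A = 1 - 3*(-2)*(5 - 1*3) = 1 - 3*(-2)*(5 - 3) = 1 - 3*(-2)*2 = 1 - 1*(-12) = 1 + 12 = 13)
-7*A + 95 = -7*13 + 95 = -91 + 95 = 4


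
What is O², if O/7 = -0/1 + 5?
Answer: 1225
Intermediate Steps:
O = 35 (O = 7*(-0/1 + 5) = 7*(-0 + 5) = 7*(-3*0 + 5) = 7*(0 + 5) = 7*5 = 35)
O² = 35² = 1225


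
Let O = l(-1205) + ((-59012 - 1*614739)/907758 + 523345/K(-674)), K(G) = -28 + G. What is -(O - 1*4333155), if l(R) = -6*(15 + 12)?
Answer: 76718471423069/17701281 ≈ 4.3341e+6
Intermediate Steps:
l(R) = -162 (l(R) = -6*27 = -162)
O = -16077151514/17701281 (O = -162 + ((-59012 - 1*614739)/907758 + 523345/(-28 - 674)) = -162 + ((-59012 - 614739)*(1/907758) + 523345/(-702)) = -162 + (-673751*1/907758 + 523345*(-1/702)) = -162 + (-673751/907758 - 523345/702) = -162 - 13209543992/17701281 = -16077151514/17701281 ≈ -908.25)
-(O - 1*4333155) = -(-16077151514/17701281 - 1*4333155) = -(-16077151514/17701281 - 4333155) = -1*(-76718471423069/17701281) = 76718471423069/17701281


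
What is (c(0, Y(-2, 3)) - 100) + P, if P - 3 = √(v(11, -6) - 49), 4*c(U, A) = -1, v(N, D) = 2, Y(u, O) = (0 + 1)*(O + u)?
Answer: -389/4 + I*√47 ≈ -97.25 + 6.8557*I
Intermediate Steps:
Y(u, O) = O + u (Y(u, O) = 1*(O + u) = O + u)
c(U, A) = -¼ (c(U, A) = (¼)*(-1) = -¼)
P = 3 + I*√47 (P = 3 + √(2 - 49) = 3 + √(-47) = 3 + I*√47 ≈ 3.0 + 6.8557*I)
(c(0, Y(-2, 3)) - 100) + P = (-¼ - 100) + (3 + I*√47) = -401/4 + (3 + I*√47) = -389/4 + I*√47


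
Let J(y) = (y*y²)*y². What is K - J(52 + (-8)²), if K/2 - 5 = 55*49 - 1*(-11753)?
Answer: -21003387670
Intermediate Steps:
J(y) = y⁵ (J(y) = y³*y² = y⁵)
K = 28906 (K = 10 + 2*(55*49 - 1*(-11753)) = 10 + 2*(2695 + 11753) = 10 + 2*14448 = 10 + 28896 = 28906)
K - J(52 + (-8)²) = 28906 - (52 + (-8)²)⁵ = 28906 - (52 + 64)⁵ = 28906 - 1*116⁵ = 28906 - 1*21003416576 = 28906 - 21003416576 = -21003387670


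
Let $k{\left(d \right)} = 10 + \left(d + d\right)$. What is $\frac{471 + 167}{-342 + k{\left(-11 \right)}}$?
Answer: $- \frac{319}{177} \approx -1.8023$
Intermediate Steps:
$k{\left(d \right)} = 10 + 2 d$
$\frac{471 + 167}{-342 + k{\left(-11 \right)}} = \frac{471 + 167}{-342 + \left(10 + 2 \left(-11\right)\right)} = \frac{638}{-342 + \left(10 - 22\right)} = \frac{638}{-342 - 12} = \frac{638}{-354} = 638 \left(- \frac{1}{354}\right) = - \frac{319}{177}$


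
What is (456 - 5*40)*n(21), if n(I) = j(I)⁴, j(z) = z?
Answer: 49787136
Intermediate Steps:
n(I) = I⁴
(456 - 5*40)*n(21) = (456 - 5*40)*21⁴ = (456 - 200)*194481 = 256*194481 = 49787136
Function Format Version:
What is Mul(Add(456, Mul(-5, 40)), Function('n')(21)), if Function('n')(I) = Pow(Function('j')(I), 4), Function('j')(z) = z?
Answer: 49787136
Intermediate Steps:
Function('n')(I) = Pow(I, 4)
Mul(Add(456, Mul(-5, 40)), Function('n')(21)) = Mul(Add(456, Mul(-5, 40)), Pow(21, 4)) = Mul(Add(456, -200), 194481) = Mul(256, 194481) = 49787136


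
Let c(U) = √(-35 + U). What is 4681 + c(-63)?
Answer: 4681 + 7*I*√2 ≈ 4681.0 + 9.8995*I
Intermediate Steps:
4681 + c(-63) = 4681 + √(-35 - 63) = 4681 + √(-98) = 4681 + 7*I*√2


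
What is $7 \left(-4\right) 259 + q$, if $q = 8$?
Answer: $-7244$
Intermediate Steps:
$7 \left(-4\right) 259 + q = 7 \left(-4\right) 259 + 8 = \left(-28\right) 259 + 8 = -7252 + 8 = -7244$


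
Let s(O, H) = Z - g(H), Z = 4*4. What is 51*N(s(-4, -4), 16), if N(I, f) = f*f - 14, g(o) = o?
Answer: 12342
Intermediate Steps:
Z = 16
s(O, H) = 16 - H
N(I, f) = -14 + f² (N(I, f) = f² - 14 = -14 + f²)
51*N(s(-4, -4), 16) = 51*(-14 + 16²) = 51*(-14 + 256) = 51*242 = 12342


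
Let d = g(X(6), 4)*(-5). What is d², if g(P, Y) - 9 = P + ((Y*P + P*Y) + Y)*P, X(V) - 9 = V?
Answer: 88736400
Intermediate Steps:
X(V) = 9 + V
g(P, Y) = 9 + P + P*(Y + 2*P*Y) (g(P, Y) = 9 + (P + ((Y*P + P*Y) + Y)*P) = 9 + (P + ((P*Y + P*Y) + Y)*P) = 9 + (P + (2*P*Y + Y)*P) = 9 + (P + (Y + 2*P*Y)*P) = 9 + (P + P*(Y + 2*P*Y)) = 9 + P + P*(Y + 2*P*Y))
d = -9420 (d = (9 + (9 + 6) + (9 + 6)*4 + 2*4*(9 + 6)²)*(-5) = (9 + 15 + 15*4 + 2*4*15²)*(-5) = (9 + 15 + 60 + 2*4*225)*(-5) = (9 + 15 + 60 + 1800)*(-5) = 1884*(-5) = -9420)
d² = (-9420)² = 88736400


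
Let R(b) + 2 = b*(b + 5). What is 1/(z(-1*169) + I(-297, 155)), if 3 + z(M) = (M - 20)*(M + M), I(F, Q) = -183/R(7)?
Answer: 82/5237895 ≈ 1.5655e-5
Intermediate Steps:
R(b) = -2 + b*(5 + b) (R(b) = -2 + b*(b + 5) = -2 + b*(5 + b))
I(F, Q) = -183/82 (I(F, Q) = -183/(-2 + 7² + 5*7) = -183/(-2 + 49 + 35) = -183/82)
z(M) = -3 + 2*M*(-20 + M) (z(M) = -3 + (M - 20)*(M + M) = -3 + (-20 + M)*(2*M) = -3 + 2*M*(-20 + M))
1/(z(-1*169) + I(-297, 155)) = 1/((-3 - (-40)*169 + 2*(-1*169)²) - 183/82) = 1/((-3 - 40*(-169) + 2*(-169)²) - 183/82) = 1/((-3 + 6760 + 2*28561) - 183/82) = 1/((-3 + 6760 + 57122) - 183/82) = 1/(63879 - 183/82) = 1/(5237895/82) = 82/5237895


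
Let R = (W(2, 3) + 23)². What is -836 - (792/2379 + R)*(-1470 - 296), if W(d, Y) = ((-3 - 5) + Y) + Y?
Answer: 617396434/793 ≈ 7.7856e+5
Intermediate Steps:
W(d, Y) = -8 + 2*Y (W(d, Y) = (-8 + Y) + Y = -8 + 2*Y)
R = 441 (R = ((-8 + 2*3) + 23)² = ((-8 + 6) + 23)² = (-2 + 23)² = 21² = 441)
-836 - (792/2379 + R)*(-1470 - 296) = -836 - (792/2379 + 441)*(-1470 - 296) = -836 - (792*(1/2379) + 441)*(-1766) = -836 - (264/793 + 441)*(-1766) = -836 - 349977*(-1766)/793 = -836 - 1*(-618059382/793) = -836 + 618059382/793 = 617396434/793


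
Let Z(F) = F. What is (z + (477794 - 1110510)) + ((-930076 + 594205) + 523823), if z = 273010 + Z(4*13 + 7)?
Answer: -171695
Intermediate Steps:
z = 273069 (z = 273010 + (4*13 + 7) = 273010 + (52 + 7) = 273010 + 59 = 273069)
(z + (477794 - 1110510)) + ((-930076 + 594205) + 523823) = (273069 + (477794 - 1110510)) + ((-930076 + 594205) + 523823) = (273069 - 632716) + (-335871 + 523823) = -359647 + 187952 = -171695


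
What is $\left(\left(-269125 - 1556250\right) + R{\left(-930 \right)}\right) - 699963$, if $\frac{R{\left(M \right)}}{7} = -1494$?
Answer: $-2535796$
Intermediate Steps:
$R{\left(M \right)} = -10458$ ($R{\left(M \right)} = 7 \left(-1494\right) = -10458$)
$\left(\left(-269125 - 1556250\right) + R{\left(-930 \right)}\right) - 699963 = \left(\left(-269125 - 1556250\right) - 10458\right) - 699963 = \left(-1825375 - 10458\right) - 699963 = -1835833 - 699963 = -2535796$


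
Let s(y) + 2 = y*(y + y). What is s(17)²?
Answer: 331776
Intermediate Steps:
s(y) = -2 + 2*y² (s(y) = -2 + y*(y + y) = -2 + y*(2*y) = -2 + 2*y²)
s(17)² = (-2 + 2*17²)² = (-2 + 2*289)² = (-2 + 578)² = 576² = 331776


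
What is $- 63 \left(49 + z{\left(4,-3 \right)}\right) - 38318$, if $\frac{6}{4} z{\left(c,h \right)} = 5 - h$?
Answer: $-41741$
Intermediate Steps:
$z{\left(c,h \right)} = \frac{10}{3} - \frac{2 h}{3}$ ($z{\left(c,h \right)} = \frac{2 \left(5 - h\right)}{3} = \frac{10}{3} - \frac{2 h}{3}$)
$- 63 \left(49 + z{\left(4,-3 \right)}\right) - 38318 = - 63 \left(49 + \left(\frac{10}{3} - -2\right)\right) - 38318 = - 63 \left(49 + \left(\frac{10}{3} + 2\right)\right) - 38318 = - 63 \left(49 + \frac{16}{3}\right) - 38318 = \left(-63\right) \frac{163}{3} - 38318 = -3423 - 38318 = -41741$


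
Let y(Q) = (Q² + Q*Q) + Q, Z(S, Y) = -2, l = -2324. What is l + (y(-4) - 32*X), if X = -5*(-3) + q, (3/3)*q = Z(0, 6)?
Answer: -2712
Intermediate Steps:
q = -2
y(Q) = Q + 2*Q² (y(Q) = (Q² + Q²) + Q = 2*Q² + Q = Q + 2*Q²)
X = 13 (X = -5*(-3) - 2 = 15 - 2 = 13)
l + (y(-4) - 32*X) = -2324 + (-4*(1 + 2*(-4)) - 32*13) = -2324 + (-4*(1 - 8) - 416) = -2324 + (-4*(-7) - 416) = -2324 + (28 - 416) = -2324 - 388 = -2712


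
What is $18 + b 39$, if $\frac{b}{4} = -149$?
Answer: $-23226$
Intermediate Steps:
$b = -596$ ($b = 4 \left(-149\right) = -596$)
$18 + b 39 = 18 - 23244 = -23226$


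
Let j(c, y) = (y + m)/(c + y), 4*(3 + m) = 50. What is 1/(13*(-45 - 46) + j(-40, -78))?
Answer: -236/279051 ≈ -0.00084572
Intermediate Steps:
m = 19/2 (m = -3 + (¼)*50 = -3 + 25/2 = 19/2 ≈ 9.5000)
j(c, y) = (19/2 + y)/(c + y) (j(c, y) = (y + 19/2)/(c + y) = (19/2 + y)/(c + y))
1/(13*(-45 - 46) + j(-40, -78)) = 1/(13*(-45 - 46) + (19/2 - 78)/(-40 - 78)) = 1/(13*(-91) - 137/2/(-118)) = 1/(-1183 - 1/118*(-137/2)) = 1/(-1183 + 137/236) = 1/(-279051/236) = -236/279051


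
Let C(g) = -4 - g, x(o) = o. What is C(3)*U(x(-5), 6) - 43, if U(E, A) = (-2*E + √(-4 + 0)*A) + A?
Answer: -155 - 84*I ≈ -155.0 - 84.0*I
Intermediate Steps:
U(E, A) = A - 2*E + 2*I*A (U(E, A) = (-2*E + √(-4)*A) + A = (-2*E + (2*I)*A) + A = (-2*E + 2*I*A) + A = A - 2*E + 2*I*A)
C(3)*U(x(-5), 6) - 43 = (-4 - 1*3)*(6 - 2*(-5) + 2*I*6) - 43 = (-4 - 3)*(6 + 10 + 12*I) - 43 = -7*(16 + 12*I) - 43 = (-112 - 84*I) - 43 = -155 - 84*I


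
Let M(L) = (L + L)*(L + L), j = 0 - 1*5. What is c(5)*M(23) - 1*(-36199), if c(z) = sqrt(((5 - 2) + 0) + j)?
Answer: 36199 + 2116*I*sqrt(2) ≈ 36199.0 + 2992.5*I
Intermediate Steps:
j = -5 (j = 0 - 5 = -5)
c(z) = I*sqrt(2) (c(z) = sqrt(((5 - 2) + 0) - 5) = sqrt((3 + 0) - 5) = sqrt(3 - 5) = sqrt(-2) = I*sqrt(2))
M(L) = 4*L**2 (M(L) = (2*L)*(2*L) = 4*L**2)
c(5)*M(23) - 1*(-36199) = (I*sqrt(2))*(4*23**2) - 1*(-36199) = (I*sqrt(2))*(4*529) + 36199 = (I*sqrt(2))*2116 + 36199 = 2116*I*sqrt(2) + 36199 = 36199 + 2116*I*sqrt(2)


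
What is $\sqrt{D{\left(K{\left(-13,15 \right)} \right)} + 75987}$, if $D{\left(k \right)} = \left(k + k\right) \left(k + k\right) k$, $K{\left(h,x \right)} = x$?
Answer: $3 \sqrt{9943} \approx 299.14$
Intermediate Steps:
$D{\left(k \right)} = 4 k^{3}$ ($D{\left(k \right)} = 2 k 2 k k = 4 k^{2} k = 4 k^{3}$)
$\sqrt{D{\left(K{\left(-13,15 \right)} \right)} + 75987} = \sqrt{4 \cdot 15^{3} + 75987} = \sqrt{4 \cdot 3375 + 75987} = \sqrt{13500 + 75987} = \sqrt{89487} = 3 \sqrt{9943}$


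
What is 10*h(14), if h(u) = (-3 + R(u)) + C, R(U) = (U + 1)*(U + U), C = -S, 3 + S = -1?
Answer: 4210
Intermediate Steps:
S = -4 (S = -3 - 1 = -4)
C = 4 (C = -1*(-4) = 4)
R(U) = 2*U*(1 + U) (R(U) = (1 + U)*(2*U) = 2*U*(1 + U))
h(u) = 1 + 2*u*(1 + u) (h(u) = (-3 + 2*u*(1 + u)) + 4 = 1 + 2*u*(1 + u))
10*h(14) = 10*(1 + 2*14*(1 + 14)) = 10*(1 + 2*14*15) = 10*(1 + 420) = 10*421 = 4210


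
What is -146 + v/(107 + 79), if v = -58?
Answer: -13607/93 ≈ -146.31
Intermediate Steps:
-146 + v/(107 + 79) = -146 - 58/(107 + 79) = -146 - 58/186 = -146 + (1/186)*(-58) = -146 - 29/93 = -13607/93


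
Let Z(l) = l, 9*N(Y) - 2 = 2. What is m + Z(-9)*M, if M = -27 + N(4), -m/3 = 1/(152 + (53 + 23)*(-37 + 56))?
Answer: 127147/532 ≈ 239.00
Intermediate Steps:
N(Y) = 4/9 (N(Y) = 2/9 + (⅑)*2 = 2/9 + 2/9 = 4/9)
m = -1/532 (m = -3/(152 + (53 + 23)*(-37 + 56)) = -3/(152 + 76*19) = -3/(152 + 1444) = -3/1596 = -3*1/1596 = -1/532 ≈ -0.0018797)
M = -239/9 (M = -27 + 4/9 = -239/9 ≈ -26.556)
m + Z(-9)*M = -1/532 - 9*(-239/9) = -1/532 + 239 = 127147/532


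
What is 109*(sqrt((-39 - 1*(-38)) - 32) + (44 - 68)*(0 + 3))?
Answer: -7848 + 109*I*sqrt(33) ≈ -7848.0 + 626.16*I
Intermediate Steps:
109*(sqrt((-39 - 1*(-38)) - 32) + (44 - 68)*(0 + 3)) = 109*(sqrt((-39 + 38) - 32) - 24*3) = 109*(sqrt(-1 - 32) - 72) = 109*(sqrt(-33) - 72) = 109*(I*sqrt(33) - 72) = 109*(-72 + I*sqrt(33)) = -7848 + 109*I*sqrt(33)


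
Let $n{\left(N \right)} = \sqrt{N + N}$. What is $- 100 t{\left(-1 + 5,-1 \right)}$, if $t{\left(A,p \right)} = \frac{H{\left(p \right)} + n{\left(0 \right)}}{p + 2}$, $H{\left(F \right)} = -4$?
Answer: $400$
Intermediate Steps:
$n{\left(N \right)} = \sqrt{2} \sqrt{N}$ ($n{\left(N \right)} = \sqrt{2 N} = \sqrt{2} \sqrt{N}$)
$t{\left(A,p \right)} = - \frac{4}{2 + p}$ ($t{\left(A,p \right)} = \frac{-4 + \sqrt{2} \sqrt{0}}{p + 2} = \frac{-4 + \sqrt{2} \cdot 0}{2 + p} = \frac{-4 + 0}{2 + p} = - \frac{4}{2 + p}$)
$- 100 t{\left(-1 + 5,-1 \right)} = - 100 \left(- \frac{4}{2 - 1}\right) = - 100 \left(- \frac{4}{1}\right) = - 100 \left(\left(-4\right) 1\right) = \left(-100\right) \left(-4\right) = 400$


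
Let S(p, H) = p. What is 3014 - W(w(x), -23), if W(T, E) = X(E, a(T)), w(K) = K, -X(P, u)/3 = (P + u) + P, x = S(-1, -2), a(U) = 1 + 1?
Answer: 2882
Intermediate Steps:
a(U) = 2
x = -1
X(P, u) = -6*P - 3*u (X(P, u) = -3*((P + u) + P) = -3*(u + 2*P) = -6*P - 3*u)
W(T, E) = -6 - 6*E (W(T, E) = -6*E - 3*2 = -6*E - 6 = -6 - 6*E)
3014 - W(w(x), -23) = 3014 - (-6 - 6*(-23)) = 3014 - (-6 + 138) = 3014 - 1*132 = 3014 - 132 = 2882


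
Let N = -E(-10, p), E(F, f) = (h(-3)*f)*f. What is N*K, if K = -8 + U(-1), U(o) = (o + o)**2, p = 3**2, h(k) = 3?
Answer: 972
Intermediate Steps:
p = 9
E(F, f) = 3*f**2 (E(F, f) = (3*f)*f = 3*f**2)
U(o) = 4*o**2 (U(o) = (2*o)**2 = 4*o**2)
N = -243 (N = -3*9**2 = -3*81 = -1*243 = -243)
K = -4 (K = -8 + 4*(-1)**2 = -8 + 4*1 = -8 + 4 = -4)
N*K = -243*(-4) = 972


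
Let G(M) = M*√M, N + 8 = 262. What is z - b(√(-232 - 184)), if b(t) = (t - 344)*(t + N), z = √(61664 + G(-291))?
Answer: 87792 + √(61664 - 291*I*√291) + 360*I*√26 ≈ 88041.0 + 1825.7*I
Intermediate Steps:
N = 254 (N = -8 + 262 = 254)
G(M) = M^(3/2)
z = √(61664 - 291*I*√291) (z = √(61664 + (-291)^(3/2)) = √(61664 - 291*I*√291) ≈ 248.52 - 9.9872*I)
b(t) = (-344 + t)*(254 + t) (b(t) = (t - 344)*(t + 254) = (-344 + t)*(254 + t))
z - b(√(-232 - 184)) = √(61664 - 291*I*√291) - (-87376 + (√(-232 - 184))² - 90*√(-232 - 184)) = √(61664 - 291*I*√291) - (-87376 + (√(-416))² - 360*I*√26) = √(61664 - 291*I*√291) - (-87376 + (4*I*√26)² - 360*I*√26) = √(61664 - 291*I*√291) - (-87376 - 416 - 360*I*√26) = √(61664 - 291*I*√291) - (-87792 - 360*I*√26) = √(61664 - 291*I*√291) + (87792 + 360*I*√26) = 87792 + √(61664 - 291*I*√291) + 360*I*√26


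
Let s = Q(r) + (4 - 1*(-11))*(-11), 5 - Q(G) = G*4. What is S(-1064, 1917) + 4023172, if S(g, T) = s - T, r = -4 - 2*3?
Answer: 4021135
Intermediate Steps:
r = -10 (r = -4 - 6 = -10)
Q(G) = 5 - 4*G (Q(G) = 5 - G*4 = 5 - 4*G)
s = -120 (s = (5 - 4*(-10)) + (4 - 1*(-11))*(-11) = (5 + 40) + (4 + 11)*(-11) = 45 + 15*(-11) = 45 - 165 = -120)
S(g, T) = -120 - T
S(-1064, 1917) + 4023172 = (-120 - 1*1917) + 4023172 = (-120 - 1917) + 4023172 = -2037 + 4023172 = 4021135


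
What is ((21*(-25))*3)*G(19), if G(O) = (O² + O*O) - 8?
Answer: -1124550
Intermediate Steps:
G(O) = -8 + 2*O² (G(O) = (O² + O²) - 8 = 2*O² - 8 = -8 + 2*O²)
((21*(-25))*3)*G(19) = ((21*(-25))*3)*(-8 + 2*19²) = (-525*3)*(-8 + 2*361) = -1575*(-8 + 722) = -1575*714 = -1124550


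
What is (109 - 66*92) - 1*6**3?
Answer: -6179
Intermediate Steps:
(109 - 66*92) - 1*6**3 = (109 - 6072) - 1*216 = -5963 - 216 = -6179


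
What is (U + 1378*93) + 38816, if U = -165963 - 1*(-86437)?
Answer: 87444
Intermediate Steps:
U = -79526 (U = -165963 + 86437 = -79526)
(U + 1378*93) + 38816 = (-79526 + 1378*93) + 38816 = (-79526 + 128154) + 38816 = 48628 + 38816 = 87444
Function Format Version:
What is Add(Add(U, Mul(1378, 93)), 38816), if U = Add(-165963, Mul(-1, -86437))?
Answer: 87444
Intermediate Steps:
U = -79526 (U = Add(-165963, 86437) = -79526)
Add(Add(U, Mul(1378, 93)), 38816) = Add(Add(-79526, Mul(1378, 93)), 38816) = Add(Add(-79526, 128154), 38816) = Add(48628, 38816) = 87444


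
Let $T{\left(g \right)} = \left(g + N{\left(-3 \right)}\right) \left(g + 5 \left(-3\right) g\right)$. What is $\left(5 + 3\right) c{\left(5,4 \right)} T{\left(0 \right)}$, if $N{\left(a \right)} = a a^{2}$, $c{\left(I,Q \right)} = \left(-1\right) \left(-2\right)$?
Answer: $0$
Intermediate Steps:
$c{\left(I,Q \right)} = 2$
$N{\left(a \right)} = a^{3}$
$T{\left(g \right)} = - 14 g \left(-27 + g\right)$ ($T{\left(g \right)} = \left(g + \left(-3\right)^{3}\right) \left(g + 5 \left(-3\right) g\right) = \left(g - 27\right) \left(g - 15 g\right) = \left(-27 + g\right) \left(- 14 g\right) = - 14 g \left(-27 + g\right)$)
$\left(5 + 3\right) c{\left(5,4 \right)} T{\left(0 \right)} = \left(5 + 3\right) 2 \cdot 14 \cdot 0 \left(27 - 0\right) = 8 \cdot 2 \cdot 14 \cdot 0 \left(27 + 0\right) = 16 \cdot 14 \cdot 0 \cdot 27 = 16 \cdot 0 = 0$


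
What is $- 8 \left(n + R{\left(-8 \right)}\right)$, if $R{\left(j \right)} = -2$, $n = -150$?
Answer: $1216$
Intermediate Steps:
$- 8 \left(n + R{\left(-8 \right)}\right) = - 8 \left(-150 - 2\right) = \left(-8\right) \left(-152\right) = 1216$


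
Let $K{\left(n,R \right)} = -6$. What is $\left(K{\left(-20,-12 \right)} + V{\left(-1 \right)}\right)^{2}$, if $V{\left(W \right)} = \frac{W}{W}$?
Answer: $25$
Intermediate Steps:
$V{\left(W \right)} = 1$
$\left(K{\left(-20,-12 \right)} + V{\left(-1 \right)}\right)^{2} = \left(-6 + 1\right)^{2} = \left(-5\right)^{2} = 25$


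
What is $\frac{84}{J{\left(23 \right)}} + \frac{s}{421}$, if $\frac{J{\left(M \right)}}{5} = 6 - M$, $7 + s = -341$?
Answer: $- \frac{64944}{35785} \approx -1.8148$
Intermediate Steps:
$s = -348$ ($s = -7 - 341 = -348$)
$J{\left(M \right)} = 30 - 5 M$ ($J{\left(M \right)} = 5 \left(6 - M\right) = 30 - 5 M$)
$\frac{84}{J{\left(23 \right)}} + \frac{s}{421} = \frac{84}{30 - 115} - \frac{348}{421} = \frac{84}{-85} - \frac{348}{421} = 84 \left(- \frac{1}{85}\right) - \frac{348}{421} = - \frac{84}{85} - \frac{348}{421} = - \frac{64944}{35785}$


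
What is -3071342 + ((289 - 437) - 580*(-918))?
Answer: -2539050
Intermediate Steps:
-3071342 + ((289 - 437) - 580*(-918)) = -3071342 + (-148 + 532440) = -3071342 + 532292 = -2539050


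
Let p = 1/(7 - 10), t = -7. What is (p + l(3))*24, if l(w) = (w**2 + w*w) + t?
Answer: 256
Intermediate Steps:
l(w) = -7 + 2*w**2 (l(w) = (w**2 + w*w) - 7 = (w**2 + w**2) - 7 = 2*w**2 - 7 = -7 + 2*w**2)
p = -1/3 (p = 1/(-3) = -1/3 ≈ -0.33333)
(p + l(3))*24 = (-1/3 + (-7 + 2*3**2))*24 = (-1/3 + (-7 + 2*9))*24 = (-1/3 + (-7 + 18))*24 = (-1/3 + 11)*24 = (32/3)*24 = 256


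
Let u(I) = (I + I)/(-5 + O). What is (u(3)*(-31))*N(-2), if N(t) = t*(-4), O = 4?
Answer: 1488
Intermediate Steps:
N(t) = -4*t
u(I) = -2*I (u(I) = (I + I)/(-5 + 4) = (2*I)/(-1) = (2*I)*(-1) = -2*I)
(u(3)*(-31))*N(-2) = (-2*3*(-31))*(-4*(-2)) = -6*(-31)*8 = 186*8 = 1488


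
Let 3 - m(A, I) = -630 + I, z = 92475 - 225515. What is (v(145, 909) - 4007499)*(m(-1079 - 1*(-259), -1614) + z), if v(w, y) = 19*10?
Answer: 524127966037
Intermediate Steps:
z = -133040
v(w, y) = 190
m(A, I) = 633 - I (m(A, I) = 3 - (-630 + I) = 3 + (630 - I) = 633 - I)
(v(145, 909) - 4007499)*(m(-1079 - 1*(-259), -1614) + z) = (190 - 4007499)*((633 - 1*(-1614)) - 133040) = -4007309*((633 + 1614) - 133040) = -4007309*(2247 - 133040) = -4007309*(-130793) = 524127966037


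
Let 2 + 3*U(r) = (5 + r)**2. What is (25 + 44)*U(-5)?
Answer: -46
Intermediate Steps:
U(r) = -2/3 + (5 + r)**2/3
(25 + 44)*U(-5) = (25 + 44)*(-2/3 + (5 - 5)**2/3) = 69*(-2/3 + (1/3)*0**2) = 69*(-2/3 + (1/3)*0) = 69*(-2/3 + 0) = 69*(-2/3) = -46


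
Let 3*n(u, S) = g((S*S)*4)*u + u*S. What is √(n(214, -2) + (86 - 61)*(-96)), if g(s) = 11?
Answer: I*√1758 ≈ 41.929*I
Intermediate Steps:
n(u, S) = 11*u/3 + S*u/3 (n(u, S) = (11*u + u*S)/3 = (11*u + S*u)/3 = 11*u/3 + S*u/3)
√(n(214, -2) + (86 - 61)*(-96)) = √((⅓)*214*(11 - 2) + (86 - 61)*(-96)) = √((⅓)*214*9 + 25*(-96)) = √(642 - 2400) = √(-1758) = I*√1758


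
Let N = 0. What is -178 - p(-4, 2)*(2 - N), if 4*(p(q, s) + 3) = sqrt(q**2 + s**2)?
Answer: -172 - sqrt(5) ≈ -174.24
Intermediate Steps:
p(q, s) = -3 + sqrt(q**2 + s**2)/4
-178 - p(-4, 2)*(2 - N) = -178 - (-3 + sqrt((-4)**2 + 2**2)/4)*(2 - 1*0) = -178 - (-3 + sqrt(16 + 4)/4)*(2 + 0) = -178 - (-3 + sqrt(20)/4)*2 = -178 - (-3 + (2*sqrt(5))/4)*2 = -178 - (-3 + sqrt(5)/2)*2 = -178 - (-6 + sqrt(5)) = -178 + (6 - sqrt(5)) = -172 - sqrt(5)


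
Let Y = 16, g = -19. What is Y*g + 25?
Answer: -279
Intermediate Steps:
Y*g + 25 = 16*(-19) + 25 = -304 + 25 = -279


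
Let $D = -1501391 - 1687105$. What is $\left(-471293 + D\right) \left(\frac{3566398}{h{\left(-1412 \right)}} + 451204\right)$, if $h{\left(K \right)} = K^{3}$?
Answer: $- \frac{2324358334377341355373}{1407583264} \approx -1.6513 \cdot 10^{12}$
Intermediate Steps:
$D = -3188496$ ($D = -1501391 - 1687105 = -3188496$)
$\left(-471293 + D\right) \left(\frac{3566398}{h{\left(-1412 \right)}} + 451204\right) = \left(-471293 - 3188496\right) \left(\frac{3566398}{\left(-1412\right)^{3}} + 451204\right) = - 3659789 \left(\frac{3566398}{-2815166528} + 451204\right) = - 3659789 \left(3566398 \left(- \frac{1}{2815166528}\right) + 451204\right) = - 3659789 \left(- \frac{1783199}{1407583264} + 451204\right) = \left(-3659789\right) \frac{635107197266657}{1407583264} = - \frac{2324358334377341355373}{1407583264}$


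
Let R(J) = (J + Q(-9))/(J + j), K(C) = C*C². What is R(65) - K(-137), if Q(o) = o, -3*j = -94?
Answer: 743121185/289 ≈ 2.5714e+6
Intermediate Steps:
j = 94/3 (j = -⅓*(-94) = 94/3 ≈ 31.333)
K(C) = C³
R(J) = (-9 + J)/(94/3 + J) (R(J) = (J - 9)/(J + 94/3) = (-9 + J)/(94/3 + J))
R(65) - K(-137) = 3*(-9 + 65)/(94 + 3*65) - 1*(-137)³ = 3*56/(94 + 195) - 1*(-2571353) = 3*56/289 + 2571353 = 3*(1/289)*56 + 2571353 = 168/289 + 2571353 = 743121185/289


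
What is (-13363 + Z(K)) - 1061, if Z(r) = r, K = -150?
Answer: -14574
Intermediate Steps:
(-13363 + Z(K)) - 1061 = (-13363 - 150) - 1061 = -13513 - 1061 = -14574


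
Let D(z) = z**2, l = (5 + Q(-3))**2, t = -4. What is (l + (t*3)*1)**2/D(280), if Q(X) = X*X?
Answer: 529/1225 ≈ 0.43184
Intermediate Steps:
Q(X) = X**2
l = 196 (l = (5 + (-3)**2)**2 = (5 + 9)**2 = 14**2 = 196)
(l + (t*3)*1)**2/D(280) = (196 - 4*3*1)**2/(280**2) = (196 - 12*1)**2/78400 = (196 - 12)**2*(1/78400) = 184**2*(1/78400) = 33856*(1/78400) = 529/1225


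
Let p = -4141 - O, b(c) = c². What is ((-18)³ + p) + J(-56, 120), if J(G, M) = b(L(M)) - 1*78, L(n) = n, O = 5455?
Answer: -1106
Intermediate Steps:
J(G, M) = -78 + M² (J(G, M) = M² - 1*78 = M² - 78 = -78 + M²)
p = -9596 (p = -4141 - 1*5455 = -4141 - 5455 = -9596)
((-18)³ + p) + J(-56, 120) = ((-18)³ - 9596) + (-78 + 120²) = (-5832 - 9596) + (-78 + 14400) = -15428 + 14322 = -1106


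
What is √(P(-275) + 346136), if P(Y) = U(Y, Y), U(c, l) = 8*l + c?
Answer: √343661 ≈ 586.23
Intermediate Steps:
U(c, l) = c + 8*l
P(Y) = 9*Y (P(Y) = Y + 8*Y = 9*Y)
√(P(-275) + 346136) = √(9*(-275) + 346136) = √(-2475 + 346136) = √343661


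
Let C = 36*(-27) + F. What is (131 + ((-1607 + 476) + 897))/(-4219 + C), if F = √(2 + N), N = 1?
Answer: 534673/26946478 + 103*√3/26946478 ≈ 0.019849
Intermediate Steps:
F = √3 (F = √(2 + 1) = √3 ≈ 1.7320)
C = -972 + √3 (C = 36*(-27) + √3 = -972 + √3 ≈ -970.27)
(131 + ((-1607 + 476) + 897))/(-4219 + C) = (131 + ((-1607 + 476) + 897))/(-4219 + (-972 + √3)) = (131 + (-1131 + 897))/(-5191 + √3) = (131 - 234)/(-5191 + √3) = -103/(-5191 + √3)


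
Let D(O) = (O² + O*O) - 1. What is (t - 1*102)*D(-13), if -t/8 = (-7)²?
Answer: -166478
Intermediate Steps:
D(O) = -1 + 2*O² (D(O) = (O² + O²) - 1 = 2*O² - 1 = -1 + 2*O²)
t = -392 (t = -8*(-7)² = -8*49 = -392)
(t - 1*102)*D(-13) = (-392 - 1*102)*(-1 + 2*(-13)²) = (-392 - 102)*(-1 + 2*169) = -494*(-1 + 338) = -494*337 = -166478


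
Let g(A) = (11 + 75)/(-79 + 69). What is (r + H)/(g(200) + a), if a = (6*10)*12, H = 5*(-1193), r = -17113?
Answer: -115390/3557 ≈ -32.440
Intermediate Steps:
H = -5965
g(A) = -43/5 (g(A) = 86/(-10) = 86*(-⅒) = -43/5)
a = 720 (a = 60*12 = 720)
(r + H)/(g(200) + a) = (-17113 - 5965)/(-43/5 + 720) = -23078/3557/5 = -23078*5/3557 = -115390/3557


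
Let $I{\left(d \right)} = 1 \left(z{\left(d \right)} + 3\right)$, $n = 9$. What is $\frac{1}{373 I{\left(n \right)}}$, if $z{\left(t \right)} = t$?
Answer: $\frac{1}{4476} \approx 0.00022341$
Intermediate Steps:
$I{\left(d \right)} = 3 + d$ ($I{\left(d \right)} = 1 \left(d + 3\right) = 1 \left(3 + d\right) = 3 + d$)
$\frac{1}{373 I{\left(n \right)}} = \frac{1}{373 \left(3 + 9\right)} = \frac{1}{373 \cdot 12} = \frac{1}{373} \cdot \frac{1}{12} = \frac{1}{4476}$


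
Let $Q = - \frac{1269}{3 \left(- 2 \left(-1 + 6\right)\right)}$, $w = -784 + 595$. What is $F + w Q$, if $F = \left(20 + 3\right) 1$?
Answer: $- \frac{79717}{10} \approx -7971.7$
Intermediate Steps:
$F = 23$ ($F = 23 \cdot 1 = 23$)
$w = -189$
$Q = \frac{423}{10}$ ($Q = - \frac{1269}{3 \left(\left(-2\right) 5\right)} = - \frac{1269}{3 \left(-10\right)} = - \frac{1269}{-30} = \left(-1269\right) \left(- \frac{1}{30}\right) = \frac{423}{10} \approx 42.3$)
$F + w Q = 23 - \frac{79947}{10} = - \frac{79717}{10}$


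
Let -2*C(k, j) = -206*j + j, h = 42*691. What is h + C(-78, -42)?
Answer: 24717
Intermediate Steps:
h = 29022
C(k, j) = 205*j/2 (C(k, j) = -(-206*j + j)/2 = -(-205)*j/2 = 205*j/2)
h + C(-78, -42) = 29022 + (205/2)*(-42) = 29022 - 4305 = 24717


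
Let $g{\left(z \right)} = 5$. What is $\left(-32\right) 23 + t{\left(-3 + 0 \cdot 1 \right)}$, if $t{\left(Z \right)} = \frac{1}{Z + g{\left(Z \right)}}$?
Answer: $- \frac{1471}{2} \approx -735.5$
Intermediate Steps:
$t{\left(Z \right)} = \frac{1}{5 + Z}$ ($t{\left(Z \right)} = \frac{1}{Z + 5} = \frac{1}{5 + Z}$)
$\left(-32\right) 23 + t{\left(-3 + 0 \cdot 1 \right)} = \left(-32\right) 23 + \frac{1}{5 + \left(-3 + 0 \cdot 1\right)} = -736 + \frac{1}{5 + \left(-3 + 0\right)} = -736 + \frac{1}{5 - 3} = -736 + \frac{1}{2} = - \frac{1471}{2}$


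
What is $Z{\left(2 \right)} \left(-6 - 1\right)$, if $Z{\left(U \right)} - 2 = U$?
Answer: $-28$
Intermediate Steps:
$Z{\left(U \right)} = 2 + U$
$Z{\left(2 \right)} \left(-6 - 1\right) = \left(2 + 2\right) \left(-6 - 1\right) = 4 \left(-6 - 1\right) = 4 \left(-7\right) = -28$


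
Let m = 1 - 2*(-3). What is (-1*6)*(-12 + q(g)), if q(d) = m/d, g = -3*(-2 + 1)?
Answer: 58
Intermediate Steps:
g = 3 (g = -3*(-1) = 3)
m = 7 (m = 1 + 6 = 7)
q(d) = 7/d
(-1*6)*(-12 + q(g)) = (-1*6)*(-12 + 7/3) = -6*(-12 + 7*(⅓)) = -6*(-12 + 7/3) = -6*(-29/3) = 58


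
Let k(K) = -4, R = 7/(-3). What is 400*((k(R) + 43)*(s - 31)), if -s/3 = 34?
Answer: -2074800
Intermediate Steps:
R = -7/3 (R = 7*(-⅓) = -7/3 ≈ -2.3333)
s = -102 (s = -3*34 = -102)
400*((k(R) + 43)*(s - 31)) = 400*((-4 + 43)*(-102 - 31)) = 400*(39*(-133)) = 400*(-5187) = -2074800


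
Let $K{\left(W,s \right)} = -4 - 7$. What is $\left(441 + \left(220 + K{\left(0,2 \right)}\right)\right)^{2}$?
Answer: $422500$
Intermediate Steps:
$K{\left(W,s \right)} = -11$
$\left(441 + \left(220 + K{\left(0,2 \right)}\right)\right)^{2} = \left(441 + \left(220 - 11\right)\right)^{2} = \left(441 + 209\right)^{2} = 650^{2} = 422500$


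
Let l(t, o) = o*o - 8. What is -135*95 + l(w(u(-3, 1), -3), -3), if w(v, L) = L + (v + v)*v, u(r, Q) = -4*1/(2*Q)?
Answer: -12824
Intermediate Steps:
u(r, Q) = -2/Q (u(r, Q) = -4*1/(2*Q) = -2/Q)
w(v, L) = L + 2*v² (w(v, L) = L + (2*v)*v = L + 2*v²)
l(t, o) = -8 + o² (l(t, o) = o² - 8 = -8 + o²)
-135*95 + l(w(u(-3, 1), -3), -3) = -135*95 + (-8 + (-3)²) = -12825 + (-8 + 9) = -12825 + 1 = -12824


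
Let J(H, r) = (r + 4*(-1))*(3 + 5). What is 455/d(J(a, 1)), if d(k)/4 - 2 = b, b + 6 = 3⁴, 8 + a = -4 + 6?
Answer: 65/44 ≈ 1.4773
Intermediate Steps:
a = -6 (a = -8 + (-4 + 6) = -8 + 2 = -6)
J(H, r) = -32 + 8*r (J(H, r) = (r - 4)*8 = (-4 + r)*8 = -32 + 8*r)
b = 75 (b = -6 + 3⁴ = -6 + 81 = 75)
d(k) = 308 (d(k) = 8 + 4*75 = 8 + 300 = 308)
455/d(J(a, 1)) = 455/308 = 455*(1/308) = 65/44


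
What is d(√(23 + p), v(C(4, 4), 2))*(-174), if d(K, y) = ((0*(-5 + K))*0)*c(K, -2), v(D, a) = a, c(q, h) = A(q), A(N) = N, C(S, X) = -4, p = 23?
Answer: 0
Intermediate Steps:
c(q, h) = q
d(K, y) = 0 (d(K, y) = ((0*(-5 + K))*0)*K = (0*0)*K = 0*K = 0)
d(√(23 + p), v(C(4, 4), 2))*(-174) = 0*(-174) = 0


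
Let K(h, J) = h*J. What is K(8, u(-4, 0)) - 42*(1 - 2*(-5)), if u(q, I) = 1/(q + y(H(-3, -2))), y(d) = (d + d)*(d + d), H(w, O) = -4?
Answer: -6928/15 ≈ -461.87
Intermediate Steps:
y(d) = 4*d² (y(d) = (2*d)*(2*d) = 4*d²)
u(q, I) = 1/(64 + q) (u(q, I) = 1/(q + 4*(-4)²) = 1/(q + 4*16) = 1/(q + 64) = 1/(64 + q))
K(h, J) = J*h
K(8, u(-4, 0)) - 42*(1 - 2*(-5)) = 8/(64 - 4) - 42*(1 - 2*(-5)) = 8/60 - 42*(1 + 10) = (1/60)*8 - 42*11 = 2/15 - 462 = -6928/15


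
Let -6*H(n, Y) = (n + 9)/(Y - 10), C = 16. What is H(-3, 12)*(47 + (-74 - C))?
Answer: 43/2 ≈ 21.500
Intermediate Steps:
H(n, Y) = -(9 + n)/(6*(-10 + Y)) (H(n, Y) = -(n + 9)/(6*(Y - 10)) = -(9 + n)/(6*(-10 + Y)))
H(-3, 12)*(47 + (-74 - C)) = ((-9 - 1*(-3))/(6*(-10 + 12)))*(47 + (-74 - 1*16)) = ((⅙)*(-9 + 3)/2)*(47 + (-74 - 16)) = ((⅙)*(½)*(-6))*(47 - 90) = -½*(-43) = 43/2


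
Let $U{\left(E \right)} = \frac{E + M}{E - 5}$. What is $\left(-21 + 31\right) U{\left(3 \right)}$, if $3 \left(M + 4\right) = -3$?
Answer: $10$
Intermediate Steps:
$M = -5$ ($M = -4 + \frac{1}{3} \left(-3\right) = -4 - 1 = -5$)
$U{\left(E \right)} = 1$ ($U{\left(E \right)} = \frac{E - 5}{E - 5} = \frac{-5 + E}{-5 + E} = 1$)
$\left(-21 + 31\right) U{\left(3 \right)} = \left(-21 + 31\right) 1 = 10 \cdot 1 = 10$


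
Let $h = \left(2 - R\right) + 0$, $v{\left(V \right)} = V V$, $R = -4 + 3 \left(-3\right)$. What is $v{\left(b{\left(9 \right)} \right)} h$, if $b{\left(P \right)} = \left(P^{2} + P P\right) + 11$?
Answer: $448935$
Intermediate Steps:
$R = -13$ ($R = -4 - 9 = -13$)
$b{\left(P \right)} = 11 + 2 P^{2}$ ($b{\left(P \right)} = \left(P^{2} + P^{2}\right) + 11 = 2 P^{2} + 11 = 11 + 2 P^{2}$)
$v{\left(V \right)} = V^{2}$
$h = 15$ ($h = \left(2 - -13\right) + 0 = \left(2 + 13\right) + 0 = 15 + 0 = 15$)
$v{\left(b{\left(9 \right)} \right)} h = \left(11 + 2 \cdot 9^{2}\right)^{2} \cdot 15 = \left(11 + 2 \cdot 81\right)^{2} \cdot 15 = \left(11 + 162\right)^{2} \cdot 15 = 173^{2} \cdot 15 = 29929 \cdot 15 = 448935$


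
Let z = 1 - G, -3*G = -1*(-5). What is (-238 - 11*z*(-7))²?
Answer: 9604/9 ≈ 1067.1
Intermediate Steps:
G = -5/3 (G = -(-1)*(-5)/3 = -⅓*5 = -5/3 ≈ -1.6667)
z = 8/3 (z = 1 - 1*(-5/3) = 1 + 5/3 = 8/3 ≈ 2.6667)
(-238 - 11*z*(-7))² = (-238 - 11*8/3*(-7))² = (-238 - 88/3*(-7))² = (-238 + 616/3)² = (-98/3)² = 9604/9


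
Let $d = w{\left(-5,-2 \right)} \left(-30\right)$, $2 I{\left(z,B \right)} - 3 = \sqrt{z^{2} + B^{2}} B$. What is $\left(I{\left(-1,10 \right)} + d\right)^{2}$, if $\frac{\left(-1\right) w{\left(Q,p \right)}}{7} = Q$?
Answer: $\frac{4407509}{4} - 10485 \sqrt{101} \approx 9.965 \cdot 10^{5}$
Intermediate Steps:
$w{\left(Q,p \right)} = - 7 Q$
$I{\left(z,B \right)} = \frac{3}{2} + \frac{B \sqrt{B^{2} + z^{2}}}{2}$ ($I{\left(z,B \right)} = \frac{3}{2} + \frac{\sqrt{z^{2} + B^{2}} B}{2} = \frac{3}{2} + \frac{\sqrt{B^{2} + z^{2}} B}{2} = \frac{3}{2} + \frac{B \sqrt{B^{2} + z^{2}}}{2}$)
$d = -1050$ ($d = \left(-7\right) \left(-5\right) \left(-30\right) = 35 \left(-30\right) = -1050$)
$\left(I{\left(-1,10 \right)} + d\right)^{2} = \left(\left(\frac{3}{2} + \frac{1}{2} \cdot 10 \sqrt{10^{2} + \left(-1\right)^{2}}\right) - 1050\right)^{2} = \left(\left(\frac{3}{2} + \frac{1}{2} \cdot 10 \sqrt{100 + 1}\right) - 1050\right)^{2} = \left(\left(\frac{3}{2} + \frac{1}{2} \cdot 10 \sqrt{101}\right) - 1050\right)^{2} = \left(\left(\frac{3}{2} + 5 \sqrt{101}\right) - 1050\right)^{2} = \left(- \frac{2097}{2} + 5 \sqrt{101}\right)^{2}$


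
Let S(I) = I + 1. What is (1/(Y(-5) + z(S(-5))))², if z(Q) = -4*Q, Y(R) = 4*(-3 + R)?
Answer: 1/256 ≈ 0.0039063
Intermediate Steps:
Y(R) = -12 + 4*R
S(I) = 1 + I
(1/(Y(-5) + z(S(-5))))² = (1/((-12 + 4*(-5)) - 4*(1 - 5)))² = (1/((-12 - 20) - 4*(-4)))² = (1/(-32 + 16))² = (1/(-16))² = (-1/16)² = 1/256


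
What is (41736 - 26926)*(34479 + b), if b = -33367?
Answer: 16468720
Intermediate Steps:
(41736 - 26926)*(34479 + b) = (41736 - 26926)*(34479 - 33367) = 14810*1112 = 16468720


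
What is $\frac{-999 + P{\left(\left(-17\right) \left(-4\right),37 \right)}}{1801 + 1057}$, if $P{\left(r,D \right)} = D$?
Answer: $- \frac{481}{1429} \approx -0.3366$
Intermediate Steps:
$\frac{-999 + P{\left(\left(-17\right) \left(-4\right),37 \right)}}{1801 + 1057} = \frac{-999 + 37}{1801 + 1057} = - \frac{962}{2858} = \left(-962\right) \frac{1}{2858} = - \frac{481}{1429}$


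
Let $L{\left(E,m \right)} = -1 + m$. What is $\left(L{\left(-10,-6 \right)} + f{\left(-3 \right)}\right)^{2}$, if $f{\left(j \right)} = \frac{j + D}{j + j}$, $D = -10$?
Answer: $\frac{841}{36} \approx 23.361$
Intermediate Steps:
$f{\left(j \right)} = \frac{-10 + j}{2 j}$ ($f{\left(j \right)} = \frac{j - 10}{j + j} = \frac{-10 + j}{2 j}$)
$\left(L{\left(-10,-6 \right)} + f{\left(-3 \right)}\right)^{2} = \left(\left(-1 - 6\right) + \frac{-10 - 3}{2 \left(-3\right)}\right)^{2} = \left(-7 + \frac{1}{2} \left(- \frac{1}{3}\right) \left(-13\right)\right)^{2} = \left(-7 + \frac{13}{6}\right)^{2} = \left(- \frac{29}{6}\right)^{2} = \frac{841}{36}$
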